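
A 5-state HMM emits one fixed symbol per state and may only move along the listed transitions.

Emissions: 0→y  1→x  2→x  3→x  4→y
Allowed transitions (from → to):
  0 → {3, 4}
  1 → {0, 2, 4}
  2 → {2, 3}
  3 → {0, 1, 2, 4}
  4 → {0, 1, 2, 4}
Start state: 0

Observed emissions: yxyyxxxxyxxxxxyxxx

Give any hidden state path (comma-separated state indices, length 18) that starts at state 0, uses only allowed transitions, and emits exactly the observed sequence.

  t0 'y' -> {0,4}, take 0 (start)
  t1 'x' -> {1,2,3}, take 3 (0->3 ok)
  t2 'y' -> {0,4}, take 4 (3->4 ok)
  t3 'y' -> {0,4}, take 0 (4->0 ok)
  t4 'x' -> {1,2,3}, take 3 (0->3 ok)
  t5 'x' -> {1,2,3}, take 2 (3->2 ok)
  t6 'x' -> {1,2,3}, take 2 (2->2 ok)
  t7 'x' -> {1,2,3}, take 3 (2->3 ok)
  t8 'y' -> {0,4}, take 0 (3->0 ok)
  t9 'x' -> {1,2,3}, take 3 (0->3 ok)
  t10 'x' -> {1,2,3}, take 2 (3->2 ok)
  t11 'x' -> {1,2,3}, take 2 (2->2 ok)
  t12 'x' -> {1,2,3}, take 2 (2->2 ok)
  t13 'x' -> {1,2,3}, take 3 (2->3 ok)
  t14 'y' -> {0,4}, take 0 (3->0 ok)
  t15 'x' -> {1,2,3}, take 3 (0->3 ok)
  t16 'x' -> {1,2,3}, take 2 (3->2 ok)
  t17 'x' -> {1,2,3}, take 3 (2->3 ok)

0,3,4,0,3,2,2,3,0,3,2,2,2,3,0,3,2,3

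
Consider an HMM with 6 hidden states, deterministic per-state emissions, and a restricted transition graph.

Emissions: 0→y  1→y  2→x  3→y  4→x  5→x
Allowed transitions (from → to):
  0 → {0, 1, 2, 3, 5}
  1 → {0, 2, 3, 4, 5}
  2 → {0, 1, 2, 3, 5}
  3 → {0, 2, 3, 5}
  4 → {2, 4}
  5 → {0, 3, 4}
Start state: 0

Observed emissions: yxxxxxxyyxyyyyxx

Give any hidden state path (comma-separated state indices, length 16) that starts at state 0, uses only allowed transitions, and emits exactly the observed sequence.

  0: obs=y cand={0,1,3} pick 0 [start]
  1: obs=x cand={2,4,5} pick 5 [0->5 ok]
  2: obs=x cand={2,4,5} pick 4 [5->4 ok]
  3: obs=x cand={2,4,5} pick 4 [4->4 ok]
  4: obs=x cand={2,4,5} pick 4 [4->4 ok]
  5: obs=x cand={2,4,5} pick 4 [4->4 ok]
  6: obs=x cand={2,4,5} pick 2 [4->2 ok]
  7: obs=y cand={0,1,3} pick 1 [2->1 ok]
  8: obs=y cand={0,1,3} pick 0 [1->0 ok]
  9: obs=x cand={2,4,5} pick 2 [0->2 ok]
  10: obs=y cand={0,1,3} pick 0 [2->0 ok]
  11: obs=y cand={0,1,3} pick 3 [0->3 ok]
  12: obs=y cand={0,1,3} pick 3 [3->3 ok]
  13: obs=y cand={0,1,3} pick 0 [3->0 ok]
  14: obs=x cand={2,4,5} pick 2 [0->2 ok]
  15: obs=x cand={2,4,5} pick 5 [2->5 ok]

0,5,4,4,4,4,2,1,0,2,0,3,3,0,2,5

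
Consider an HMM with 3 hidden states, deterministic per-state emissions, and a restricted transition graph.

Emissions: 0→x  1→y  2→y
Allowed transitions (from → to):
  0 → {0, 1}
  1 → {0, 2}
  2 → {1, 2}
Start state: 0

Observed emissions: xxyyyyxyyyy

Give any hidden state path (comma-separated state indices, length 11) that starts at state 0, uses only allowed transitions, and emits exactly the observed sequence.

0,0,1,2,2,1,0,1,2,2,1

  t0 'x' -> {0}, take 0 (start)
  t1 'x' -> {0}, take 0 (0->0 ok)
  t2 'y' -> {1,2}, take 1 (0->1 ok)
  t3 'y' -> {1,2}, take 2 (1->2 ok)
  t4 'y' -> {1,2}, take 2 (2->2 ok)
  t5 'y' -> {1,2}, take 1 (2->1 ok)
  t6 'x' -> {0}, take 0 (1->0 ok)
  t7 'y' -> {1,2}, take 1 (0->1 ok)
  t8 'y' -> {1,2}, take 2 (1->2 ok)
  t9 'y' -> {1,2}, take 2 (2->2 ok)
  t10 'y' -> {1,2}, take 1 (2->1 ok)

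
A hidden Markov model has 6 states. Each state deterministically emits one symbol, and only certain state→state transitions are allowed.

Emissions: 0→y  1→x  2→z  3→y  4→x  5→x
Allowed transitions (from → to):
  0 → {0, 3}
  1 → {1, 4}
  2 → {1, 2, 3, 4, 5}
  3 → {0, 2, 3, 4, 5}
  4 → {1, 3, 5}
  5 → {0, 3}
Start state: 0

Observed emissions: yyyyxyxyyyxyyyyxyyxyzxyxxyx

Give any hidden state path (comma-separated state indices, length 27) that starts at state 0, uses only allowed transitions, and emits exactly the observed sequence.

  pos 0: y in {0,3}, choose 0; start
  pos 1: y in {0,3}, choose 0; 0->0 ok
  pos 2: y in {0,3}, choose 0; 0->0 ok
  pos 3: y in {0,3}, choose 3; 0->3 ok
  pos 4: x in {1,4,5}, choose 4; 3->4 ok
  pos 5: y in {0,3}, choose 3; 4->3 ok
  pos 6: x in {1,4,5}, choose 4; 3->4 ok
  pos 7: y in {0,3}, choose 3; 4->3 ok
  pos 8: y in {0,3}, choose 3; 3->3 ok
  pos 9: y in {0,3}, choose 3; 3->3 ok
  pos 10: x in {1,4,5}, choose 5; 3->5 ok
  pos 11: y in {0,3}, choose 0; 5->0 ok
  pos 12: y in {0,3}, choose 0; 0->0 ok
  pos 13: y in {0,3}, choose 0; 0->0 ok
  pos 14: y in {0,3}, choose 3; 0->3 ok
  pos 15: x in {1,4,5}, choose 4; 3->4 ok
  pos 16: y in {0,3}, choose 3; 4->3 ok
  pos 17: y in {0,3}, choose 3; 3->3 ok
  pos 18: x in {1,4,5}, choose 4; 3->4 ok
  pos 19: y in {0,3}, choose 3; 4->3 ok
  pos 20: z in {2}, choose 2; 3->2 ok
  pos 21: x in {1,4,5}, choose 5; 2->5 ok
  pos 22: y in {0,3}, choose 3; 5->3 ok
  pos 23: x in {1,4,5}, choose 4; 3->4 ok
  pos 24: x in {1,4,5}, choose 5; 4->5 ok
  pos 25: y in {0,3}, choose 3; 5->3 ok
  pos 26: x in {1,4,5}, choose 4; 3->4 ok

0,0,0,3,4,3,4,3,3,3,5,0,0,0,3,4,3,3,4,3,2,5,3,4,5,3,4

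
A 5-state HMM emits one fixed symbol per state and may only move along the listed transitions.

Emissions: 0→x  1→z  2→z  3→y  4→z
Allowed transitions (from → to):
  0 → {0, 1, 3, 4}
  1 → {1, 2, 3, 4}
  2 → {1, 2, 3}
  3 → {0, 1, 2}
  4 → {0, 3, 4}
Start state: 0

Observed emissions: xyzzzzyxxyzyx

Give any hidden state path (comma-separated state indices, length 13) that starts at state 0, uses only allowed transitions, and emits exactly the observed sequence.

0,3,1,2,2,1,3,0,0,3,1,3,0

  t0 'x' -> {0}, take 0 (start)
  t1 'y' -> {3}, take 3 (0->3 ok)
  t2 'z' -> {1,2,4}, take 1 (3->1 ok)
  t3 'z' -> {1,2,4}, take 2 (1->2 ok)
  t4 'z' -> {1,2,4}, take 2 (2->2 ok)
  t5 'z' -> {1,2,4}, take 1 (2->1 ok)
  t6 'y' -> {3}, take 3 (1->3 ok)
  t7 'x' -> {0}, take 0 (3->0 ok)
  t8 'x' -> {0}, take 0 (0->0 ok)
  t9 'y' -> {3}, take 3 (0->3 ok)
  t10 'z' -> {1,2,4}, take 1 (3->1 ok)
  t11 'y' -> {3}, take 3 (1->3 ok)
  t12 'x' -> {0}, take 0 (3->0 ok)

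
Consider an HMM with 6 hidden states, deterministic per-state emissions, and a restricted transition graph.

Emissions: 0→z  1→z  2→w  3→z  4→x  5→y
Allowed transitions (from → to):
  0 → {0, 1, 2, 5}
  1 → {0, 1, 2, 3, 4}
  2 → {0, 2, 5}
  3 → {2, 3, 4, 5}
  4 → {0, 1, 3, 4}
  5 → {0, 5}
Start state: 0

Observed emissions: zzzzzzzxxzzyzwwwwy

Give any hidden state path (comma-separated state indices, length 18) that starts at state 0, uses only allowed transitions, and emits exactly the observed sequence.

  0: obs=z cand={0,1,3} pick 0 [start]
  1: obs=z cand={0,1,3} pick 1 [0->1 ok]
  2: obs=z cand={0,1,3} pick 1 [1->1 ok]
  3: obs=z cand={0,1,3} pick 1 [1->1 ok]
  4: obs=z cand={0,1,3} pick 1 [1->1 ok]
  5: obs=z cand={0,1,3} pick 0 [1->0 ok]
  6: obs=z cand={0,1,3} pick 1 [0->1 ok]
  7: obs=x cand={4} pick 4 [1->4 ok]
  8: obs=x cand={4} pick 4 [4->4 ok]
  9: obs=z cand={0,1,3} pick 1 [4->1 ok]
  10: obs=z cand={0,1,3} pick 0 [1->0 ok]
  11: obs=y cand={5} pick 5 [0->5 ok]
  12: obs=z cand={0,1,3} pick 0 [5->0 ok]
  13: obs=w cand={2} pick 2 [0->2 ok]
  14: obs=w cand={2} pick 2 [2->2 ok]
  15: obs=w cand={2} pick 2 [2->2 ok]
  16: obs=w cand={2} pick 2 [2->2 ok]
  17: obs=y cand={5} pick 5 [2->5 ok]

0,1,1,1,1,0,1,4,4,1,0,5,0,2,2,2,2,5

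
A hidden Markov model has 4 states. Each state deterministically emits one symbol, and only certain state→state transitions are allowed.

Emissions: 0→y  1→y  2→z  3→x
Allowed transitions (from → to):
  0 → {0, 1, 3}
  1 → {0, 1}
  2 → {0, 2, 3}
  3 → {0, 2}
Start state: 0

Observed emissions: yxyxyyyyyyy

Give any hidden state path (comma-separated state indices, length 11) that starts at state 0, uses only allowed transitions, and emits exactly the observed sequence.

0,3,0,3,0,1,0,1,1,1,0

  [0] y  {0,1}  => 0  start
  [1] x  {3}  => 3  0->3 ok
  [2] y  {0,1}  => 0  3->0 ok
  [3] x  {3}  => 3  0->3 ok
  [4] y  {0,1}  => 0  3->0 ok
  [5] y  {0,1}  => 1  0->1 ok
  [6] y  {0,1}  => 0  1->0 ok
  [7] y  {0,1}  => 1  0->1 ok
  [8] y  {0,1}  => 1  1->1 ok
  [9] y  {0,1}  => 1  1->1 ok
  [10] y  {0,1}  => 0  1->0 ok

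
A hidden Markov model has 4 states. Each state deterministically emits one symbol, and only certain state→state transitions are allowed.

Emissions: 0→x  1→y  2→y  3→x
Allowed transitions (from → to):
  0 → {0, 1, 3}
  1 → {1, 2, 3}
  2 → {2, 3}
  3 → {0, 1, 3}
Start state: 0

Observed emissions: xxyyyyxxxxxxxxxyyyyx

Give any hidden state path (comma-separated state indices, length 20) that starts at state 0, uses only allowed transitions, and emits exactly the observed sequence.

  t0 'x' -> {0,3}, take 0 (start)
  t1 'x' -> {0,3}, take 3 (0->3 ok)
  t2 'y' -> {1,2}, take 1 (3->1 ok)
  t3 'y' -> {1,2}, take 1 (1->1 ok)
  t4 'y' -> {1,2}, take 2 (1->2 ok)
  t5 'y' -> {1,2}, take 2 (2->2 ok)
  t6 'x' -> {0,3}, take 3 (2->3 ok)
  t7 'x' -> {0,3}, take 0 (3->0 ok)
  t8 'x' -> {0,3}, take 0 (0->0 ok)
  t9 'x' -> {0,3}, take 0 (0->0 ok)
  t10 'x' -> {0,3}, take 3 (0->3 ok)
  t11 'x' -> {0,3}, take 0 (3->0 ok)
  t12 'x' -> {0,3}, take 0 (0->0 ok)
  t13 'x' -> {0,3}, take 0 (0->0 ok)
  t14 'x' -> {0,3}, take 0 (0->0 ok)
  t15 'y' -> {1,2}, take 1 (0->1 ok)
  t16 'y' -> {1,2}, take 1 (1->1 ok)
  t17 'y' -> {1,2}, take 1 (1->1 ok)
  t18 'y' -> {1,2}, take 1 (1->1 ok)
  t19 'x' -> {0,3}, take 3 (1->3 ok)

0,3,1,1,2,2,3,0,0,0,3,0,0,0,0,1,1,1,1,3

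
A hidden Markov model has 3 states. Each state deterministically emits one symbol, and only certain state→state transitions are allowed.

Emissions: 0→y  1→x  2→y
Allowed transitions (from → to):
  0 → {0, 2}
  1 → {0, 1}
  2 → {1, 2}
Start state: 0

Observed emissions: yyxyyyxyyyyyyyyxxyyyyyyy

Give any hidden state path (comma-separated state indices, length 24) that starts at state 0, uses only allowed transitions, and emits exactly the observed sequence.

  pos 0: y in {0,2}, choose 0; start
  pos 1: y in {0,2}, choose 2; 0->2 ok
  pos 2: x in {1}, choose 1; 2->1 ok
  pos 3: y in {0,2}, choose 0; 1->0 ok
  pos 4: y in {0,2}, choose 2; 0->2 ok
  pos 5: y in {0,2}, choose 2; 2->2 ok
  pos 6: x in {1}, choose 1; 2->1 ok
  pos 7: y in {0,2}, choose 0; 1->0 ok
  pos 8: y in {0,2}, choose 0; 0->0 ok
  pos 9: y in {0,2}, choose 0; 0->0 ok
  pos 10: y in {0,2}, choose 0; 0->0 ok
  pos 11: y in {0,2}, choose 0; 0->0 ok
  pos 12: y in {0,2}, choose 0; 0->0 ok
  pos 13: y in {0,2}, choose 2; 0->2 ok
  pos 14: y in {0,2}, choose 2; 2->2 ok
  pos 15: x in {1}, choose 1; 2->1 ok
  pos 16: x in {1}, choose 1; 1->1 ok
  pos 17: y in {0,2}, choose 0; 1->0 ok
  pos 18: y in {0,2}, choose 0; 0->0 ok
  pos 19: y in {0,2}, choose 0; 0->0 ok
  pos 20: y in {0,2}, choose 2; 0->2 ok
  pos 21: y in {0,2}, choose 2; 2->2 ok
  pos 22: y in {0,2}, choose 2; 2->2 ok
  pos 23: y in {0,2}, choose 2; 2->2 ok

0,2,1,0,2,2,1,0,0,0,0,0,0,2,2,1,1,0,0,0,2,2,2,2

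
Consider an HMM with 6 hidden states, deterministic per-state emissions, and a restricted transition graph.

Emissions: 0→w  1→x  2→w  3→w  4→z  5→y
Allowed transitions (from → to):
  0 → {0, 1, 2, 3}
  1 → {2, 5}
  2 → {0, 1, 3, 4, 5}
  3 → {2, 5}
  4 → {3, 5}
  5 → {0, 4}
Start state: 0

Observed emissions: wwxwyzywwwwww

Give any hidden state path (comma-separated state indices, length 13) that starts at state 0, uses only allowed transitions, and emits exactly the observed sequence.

0,0,1,2,5,4,5,0,0,2,3,2,3

  [0] w  {0,2,3}  => 0  start
  [1] w  {0,2,3}  => 0  0->0 ok
  [2] x  {1}  => 1  0->1 ok
  [3] w  {0,2,3}  => 2  1->2 ok
  [4] y  {5}  => 5  2->5 ok
  [5] z  {4}  => 4  5->4 ok
  [6] y  {5}  => 5  4->5 ok
  [7] w  {0,2,3}  => 0  5->0 ok
  [8] w  {0,2,3}  => 0  0->0 ok
  [9] w  {0,2,3}  => 2  0->2 ok
  [10] w  {0,2,3}  => 3  2->3 ok
  [11] w  {0,2,3}  => 2  3->2 ok
  [12] w  {0,2,3}  => 3  2->3 ok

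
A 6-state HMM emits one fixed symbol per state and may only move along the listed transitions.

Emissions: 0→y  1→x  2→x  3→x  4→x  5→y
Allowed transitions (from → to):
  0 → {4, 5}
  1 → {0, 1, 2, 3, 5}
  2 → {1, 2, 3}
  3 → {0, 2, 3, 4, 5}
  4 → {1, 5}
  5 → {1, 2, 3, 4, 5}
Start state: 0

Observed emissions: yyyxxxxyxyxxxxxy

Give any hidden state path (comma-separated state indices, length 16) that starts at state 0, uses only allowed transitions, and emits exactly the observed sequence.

0,5,5,2,1,2,3,0,4,5,2,1,3,2,3,0

  pos 0: y in {0,5}, choose 0; start
  pos 1: y in {0,5}, choose 5; 0->5 ok
  pos 2: y in {0,5}, choose 5; 5->5 ok
  pos 3: x in {1,2,3,4}, choose 2; 5->2 ok
  pos 4: x in {1,2,3,4}, choose 1; 2->1 ok
  pos 5: x in {1,2,3,4}, choose 2; 1->2 ok
  pos 6: x in {1,2,3,4}, choose 3; 2->3 ok
  pos 7: y in {0,5}, choose 0; 3->0 ok
  pos 8: x in {1,2,3,4}, choose 4; 0->4 ok
  pos 9: y in {0,5}, choose 5; 4->5 ok
  pos 10: x in {1,2,3,4}, choose 2; 5->2 ok
  pos 11: x in {1,2,3,4}, choose 1; 2->1 ok
  pos 12: x in {1,2,3,4}, choose 3; 1->3 ok
  pos 13: x in {1,2,3,4}, choose 2; 3->2 ok
  pos 14: x in {1,2,3,4}, choose 3; 2->3 ok
  pos 15: y in {0,5}, choose 0; 3->0 ok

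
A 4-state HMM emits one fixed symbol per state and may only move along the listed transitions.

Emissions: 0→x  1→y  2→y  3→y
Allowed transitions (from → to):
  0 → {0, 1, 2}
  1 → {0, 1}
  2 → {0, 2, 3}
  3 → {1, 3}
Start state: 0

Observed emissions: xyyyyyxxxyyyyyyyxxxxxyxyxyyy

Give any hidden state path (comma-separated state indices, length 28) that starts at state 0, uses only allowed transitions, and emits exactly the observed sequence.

0,2,3,3,1,1,0,0,0,2,3,1,1,1,1,1,0,0,0,0,0,1,0,2,0,2,3,1

  [0] x  {0}  => 0  start
  [1] y  {1,2,3}  => 2  0->2 ok
  [2] y  {1,2,3}  => 3  2->3 ok
  [3] y  {1,2,3}  => 3  3->3 ok
  [4] y  {1,2,3}  => 1  3->1 ok
  [5] y  {1,2,3}  => 1  1->1 ok
  [6] x  {0}  => 0  1->0 ok
  [7] x  {0}  => 0  0->0 ok
  [8] x  {0}  => 0  0->0 ok
  [9] y  {1,2,3}  => 2  0->2 ok
  [10] y  {1,2,3}  => 3  2->3 ok
  [11] y  {1,2,3}  => 1  3->1 ok
  [12] y  {1,2,3}  => 1  1->1 ok
  [13] y  {1,2,3}  => 1  1->1 ok
  [14] y  {1,2,3}  => 1  1->1 ok
  [15] y  {1,2,3}  => 1  1->1 ok
  [16] x  {0}  => 0  1->0 ok
  [17] x  {0}  => 0  0->0 ok
  [18] x  {0}  => 0  0->0 ok
  [19] x  {0}  => 0  0->0 ok
  [20] x  {0}  => 0  0->0 ok
  [21] y  {1,2,3}  => 1  0->1 ok
  [22] x  {0}  => 0  1->0 ok
  [23] y  {1,2,3}  => 2  0->2 ok
  [24] x  {0}  => 0  2->0 ok
  [25] y  {1,2,3}  => 2  0->2 ok
  [26] y  {1,2,3}  => 3  2->3 ok
  [27] y  {1,2,3}  => 1  3->1 ok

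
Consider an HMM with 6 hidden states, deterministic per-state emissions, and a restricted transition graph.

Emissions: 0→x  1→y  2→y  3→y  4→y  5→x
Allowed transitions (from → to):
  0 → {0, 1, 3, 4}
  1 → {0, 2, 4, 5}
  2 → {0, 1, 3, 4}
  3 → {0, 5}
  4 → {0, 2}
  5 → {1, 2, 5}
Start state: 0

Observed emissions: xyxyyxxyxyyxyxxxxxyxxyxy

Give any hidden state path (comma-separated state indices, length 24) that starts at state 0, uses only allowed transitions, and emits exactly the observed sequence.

  pos 0: x in {0,5}, choose 0; start
  pos 1: y in {1,2,3,4}, choose 3; 0->3 ok
  pos 2: x in {0,5}, choose 0; 3->0 ok
  pos 3: y in {1,2,3,4}, choose 1; 0->1 ok
  pos 4: y in {1,2,3,4}, choose 4; 1->4 ok
  pos 5: x in {0,5}, choose 0; 4->0 ok
  pos 6: x in {0,5}, choose 0; 0->0 ok
  pos 7: y in {1,2,3,4}, choose 3; 0->3 ok
  pos 8: x in {0,5}, choose 5; 3->5 ok
  pos 9: y in {1,2,3,4}, choose 2; 5->2 ok
  pos 10: y in {1,2,3,4}, choose 4; 2->4 ok
  pos 11: x in {0,5}, choose 0; 4->0 ok
  pos 12: y in {1,2,3,4}, choose 3; 0->3 ok
  pos 13: x in {0,5}, choose 5; 3->5 ok
  pos 14: x in {0,5}, choose 5; 5->5 ok
  pos 15: x in {0,5}, choose 5; 5->5 ok
  pos 16: x in {0,5}, choose 5; 5->5 ok
  pos 17: x in {0,5}, choose 5; 5->5 ok
  pos 18: y in {1,2,3,4}, choose 1; 5->1 ok
  pos 19: x in {0,5}, choose 0; 1->0 ok
  pos 20: x in {0,5}, choose 0; 0->0 ok
  pos 21: y in {1,2,3,4}, choose 3; 0->3 ok
  pos 22: x in {0,5}, choose 5; 3->5 ok
  pos 23: y in {1,2,3,4}, choose 2; 5->2 ok

0,3,0,1,4,0,0,3,5,2,4,0,3,5,5,5,5,5,1,0,0,3,5,2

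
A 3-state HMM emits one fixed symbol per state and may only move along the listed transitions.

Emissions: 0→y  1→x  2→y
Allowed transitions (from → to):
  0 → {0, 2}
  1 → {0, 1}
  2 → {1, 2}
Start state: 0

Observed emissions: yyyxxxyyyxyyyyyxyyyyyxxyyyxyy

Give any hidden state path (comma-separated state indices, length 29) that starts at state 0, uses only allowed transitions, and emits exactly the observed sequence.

  0: obs=y cand={0,2} pick 0 [start]
  1: obs=y cand={0,2} pick 0 [0->0 ok]
  2: obs=y cand={0,2} pick 2 [0->2 ok]
  3: obs=x cand={1} pick 1 [2->1 ok]
  4: obs=x cand={1} pick 1 [1->1 ok]
  5: obs=x cand={1} pick 1 [1->1 ok]
  6: obs=y cand={0,2} pick 0 [1->0 ok]
  7: obs=y cand={0,2} pick 2 [0->2 ok]
  8: obs=y cand={0,2} pick 2 [2->2 ok]
  9: obs=x cand={1} pick 1 [2->1 ok]
  10: obs=y cand={0,2} pick 0 [1->0 ok]
  11: obs=y cand={0,2} pick 0 [0->0 ok]
  12: obs=y cand={0,2} pick 0 [0->0 ok]
  13: obs=y cand={0,2} pick 2 [0->2 ok]
  14: obs=y cand={0,2} pick 2 [2->2 ok]
  15: obs=x cand={1} pick 1 [2->1 ok]
  16: obs=y cand={0,2} pick 0 [1->0 ok]
  17: obs=y cand={0,2} pick 0 [0->0 ok]
  18: obs=y cand={0,2} pick 0 [0->0 ok]
  19: obs=y cand={0,2} pick 0 [0->0 ok]
  20: obs=y cand={0,2} pick 2 [0->2 ok]
  21: obs=x cand={1} pick 1 [2->1 ok]
  22: obs=x cand={1} pick 1 [1->1 ok]
  23: obs=y cand={0,2} pick 0 [1->0 ok]
  24: obs=y cand={0,2} pick 2 [0->2 ok]
  25: obs=y cand={0,2} pick 2 [2->2 ok]
  26: obs=x cand={1} pick 1 [2->1 ok]
  27: obs=y cand={0,2} pick 0 [1->0 ok]
  28: obs=y cand={0,2} pick 0 [0->0 ok]

0,0,2,1,1,1,0,2,2,1,0,0,0,2,2,1,0,0,0,0,2,1,1,0,2,2,1,0,0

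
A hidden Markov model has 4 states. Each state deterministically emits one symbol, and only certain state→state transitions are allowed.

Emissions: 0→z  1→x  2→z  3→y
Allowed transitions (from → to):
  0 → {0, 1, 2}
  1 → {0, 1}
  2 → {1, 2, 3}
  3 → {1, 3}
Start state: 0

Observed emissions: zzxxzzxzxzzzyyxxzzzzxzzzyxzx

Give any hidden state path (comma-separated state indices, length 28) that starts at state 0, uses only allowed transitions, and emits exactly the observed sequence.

0,0,1,1,0,0,1,0,1,0,0,2,3,3,1,1,0,0,0,2,1,0,0,2,3,1,0,1

  t0 'z' -> {0,2}, take 0 (start)
  t1 'z' -> {0,2}, take 0 (0->0 ok)
  t2 'x' -> {1}, take 1 (0->1 ok)
  t3 'x' -> {1}, take 1 (1->1 ok)
  t4 'z' -> {0,2}, take 0 (1->0 ok)
  t5 'z' -> {0,2}, take 0 (0->0 ok)
  t6 'x' -> {1}, take 1 (0->1 ok)
  t7 'z' -> {0,2}, take 0 (1->0 ok)
  t8 'x' -> {1}, take 1 (0->1 ok)
  t9 'z' -> {0,2}, take 0 (1->0 ok)
  t10 'z' -> {0,2}, take 0 (0->0 ok)
  t11 'z' -> {0,2}, take 2 (0->2 ok)
  t12 'y' -> {3}, take 3 (2->3 ok)
  t13 'y' -> {3}, take 3 (3->3 ok)
  t14 'x' -> {1}, take 1 (3->1 ok)
  t15 'x' -> {1}, take 1 (1->1 ok)
  t16 'z' -> {0,2}, take 0 (1->0 ok)
  t17 'z' -> {0,2}, take 0 (0->0 ok)
  t18 'z' -> {0,2}, take 0 (0->0 ok)
  t19 'z' -> {0,2}, take 2 (0->2 ok)
  t20 'x' -> {1}, take 1 (2->1 ok)
  t21 'z' -> {0,2}, take 0 (1->0 ok)
  t22 'z' -> {0,2}, take 0 (0->0 ok)
  t23 'z' -> {0,2}, take 2 (0->2 ok)
  t24 'y' -> {3}, take 3 (2->3 ok)
  t25 'x' -> {1}, take 1 (3->1 ok)
  t26 'z' -> {0,2}, take 0 (1->0 ok)
  t27 'x' -> {1}, take 1 (0->1 ok)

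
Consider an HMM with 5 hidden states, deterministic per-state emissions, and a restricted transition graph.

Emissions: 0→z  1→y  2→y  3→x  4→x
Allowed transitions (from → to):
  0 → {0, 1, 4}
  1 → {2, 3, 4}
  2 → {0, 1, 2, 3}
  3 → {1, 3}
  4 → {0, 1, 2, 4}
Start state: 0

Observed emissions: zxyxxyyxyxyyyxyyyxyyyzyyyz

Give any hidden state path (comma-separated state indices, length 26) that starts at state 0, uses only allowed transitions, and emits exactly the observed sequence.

0,4,1,4,4,1,2,3,1,3,1,2,2,3,1,2,1,3,1,2,2,0,1,2,2,0

  [0] z  {0}  => 0  start
  [1] x  {3,4}  => 4  0->4 ok
  [2] y  {1,2}  => 1  4->1 ok
  [3] x  {3,4}  => 4  1->4 ok
  [4] x  {3,4}  => 4  4->4 ok
  [5] y  {1,2}  => 1  4->1 ok
  [6] y  {1,2}  => 2  1->2 ok
  [7] x  {3,4}  => 3  2->3 ok
  [8] y  {1,2}  => 1  3->1 ok
  [9] x  {3,4}  => 3  1->3 ok
  [10] y  {1,2}  => 1  3->1 ok
  [11] y  {1,2}  => 2  1->2 ok
  [12] y  {1,2}  => 2  2->2 ok
  [13] x  {3,4}  => 3  2->3 ok
  [14] y  {1,2}  => 1  3->1 ok
  [15] y  {1,2}  => 2  1->2 ok
  [16] y  {1,2}  => 1  2->1 ok
  [17] x  {3,4}  => 3  1->3 ok
  [18] y  {1,2}  => 1  3->1 ok
  [19] y  {1,2}  => 2  1->2 ok
  [20] y  {1,2}  => 2  2->2 ok
  [21] z  {0}  => 0  2->0 ok
  [22] y  {1,2}  => 1  0->1 ok
  [23] y  {1,2}  => 2  1->2 ok
  [24] y  {1,2}  => 2  2->2 ok
  [25] z  {0}  => 0  2->0 ok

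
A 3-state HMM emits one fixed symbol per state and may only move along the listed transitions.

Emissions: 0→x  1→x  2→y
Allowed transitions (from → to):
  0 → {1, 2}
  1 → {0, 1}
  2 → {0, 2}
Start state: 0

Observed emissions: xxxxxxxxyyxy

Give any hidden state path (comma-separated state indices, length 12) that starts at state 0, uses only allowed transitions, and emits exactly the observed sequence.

0,1,0,1,0,1,1,0,2,2,0,2

  [0] x  {0,1}  => 0  start
  [1] x  {0,1}  => 1  0->1 ok
  [2] x  {0,1}  => 0  1->0 ok
  [3] x  {0,1}  => 1  0->1 ok
  [4] x  {0,1}  => 0  1->0 ok
  [5] x  {0,1}  => 1  0->1 ok
  [6] x  {0,1}  => 1  1->1 ok
  [7] x  {0,1}  => 0  1->0 ok
  [8] y  {2}  => 2  0->2 ok
  [9] y  {2}  => 2  2->2 ok
  [10] x  {0,1}  => 0  2->0 ok
  [11] y  {2}  => 2  0->2 ok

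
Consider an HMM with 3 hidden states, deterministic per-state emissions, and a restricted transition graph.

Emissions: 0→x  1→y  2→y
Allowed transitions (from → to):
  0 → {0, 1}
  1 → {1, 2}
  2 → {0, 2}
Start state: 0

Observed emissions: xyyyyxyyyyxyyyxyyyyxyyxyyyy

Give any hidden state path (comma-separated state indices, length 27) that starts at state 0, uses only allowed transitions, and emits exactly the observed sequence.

0,1,1,2,2,0,1,2,2,2,0,1,1,2,0,1,1,2,2,0,1,2,0,1,2,2,2

  t0 'x' -> {0}, take 0 (start)
  t1 'y' -> {1,2}, take 1 (0->1 ok)
  t2 'y' -> {1,2}, take 1 (1->1 ok)
  t3 'y' -> {1,2}, take 2 (1->2 ok)
  t4 'y' -> {1,2}, take 2 (2->2 ok)
  t5 'x' -> {0}, take 0 (2->0 ok)
  t6 'y' -> {1,2}, take 1 (0->1 ok)
  t7 'y' -> {1,2}, take 2 (1->2 ok)
  t8 'y' -> {1,2}, take 2 (2->2 ok)
  t9 'y' -> {1,2}, take 2 (2->2 ok)
  t10 'x' -> {0}, take 0 (2->0 ok)
  t11 'y' -> {1,2}, take 1 (0->1 ok)
  t12 'y' -> {1,2}, take 1 (1->1 ok)
  t13 'y' -> {1,2}, take 2 (1->2 ok)
  t14 'x' -> {0}, take 0 (2->0 ok)
  t15 'y' -> {1,2}, take 1 (0->1 ok)
  t16 'y' -> {1,2}, take 1 (1->1 ok)
  t17 'y' -> {1,2}, take 2 (1->2 ok)
  t18 'y' -> {1,2}, take 2 (2->2 ok)
  t19 'x' -> {0}, take 0 (2->0 ok)
  t20 'y' -> {1,2}, take 1 (0->1 ok)
  t21 'y' -> {1,2}, take 2 (1->2 ok)
  t22 'x' -> {0}, take 0 (2->0 ok)
  t23 'y' -> {1,2}, take 1 (0->1 ok)
  t24 'y' -> {1,2}, take 2 (1->2 ok)
  t25 'y' -> {1,2}, take 2 (2->2 ok)
  t26 'y' -> {1,2}, take 2 (2->2 ok)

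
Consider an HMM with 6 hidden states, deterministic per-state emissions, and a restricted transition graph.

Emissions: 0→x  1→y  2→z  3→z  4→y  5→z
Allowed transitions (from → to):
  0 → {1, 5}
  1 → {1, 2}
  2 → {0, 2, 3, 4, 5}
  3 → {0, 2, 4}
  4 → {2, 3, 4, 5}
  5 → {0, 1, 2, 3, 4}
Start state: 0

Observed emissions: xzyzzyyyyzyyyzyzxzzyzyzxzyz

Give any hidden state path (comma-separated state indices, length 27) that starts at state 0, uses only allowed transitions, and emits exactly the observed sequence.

0,5,1,2,5,1,1,1,1,2,4,4,4,2,4,3,0,5,2,4,3,4,2,0,5,4,2

  0: obs=x cand={0} pick 0 [start]
  1: obs=z cand={2,3,5} pick 5 [0->5 ok]
  2: obs=y cand={1,4} pick 1 [5->1 ok]
  3: obs=z cand={2,3,5} pick 2 [1->2 ok]
  4: obs=z cand={2,3,5} pick 5 [2->5 ok]
  5: obs=y cand={1,4} pick 1 [5->1 ok]
  6: obs=y cand={1,4} pick 1 [1->1 ok]
  7: obs=y cand={1,4} pick 1 [1->1 ok]
  8: obs=y cand={1,4} pick 1 [1->1 ok]
  9: obs=z cand={2,3,5} pick 2 [1->2 ok]
  10: obs=y cand={1,4} pick 4 [2->4 ok]
  11: obs=y cand={1,4} pick 4 [4->4 ok]
  12: obs=y cand={1,4} pick 4 [4->4 ok]
  13: obs=z cand={2,3,5} pick 2 [4->2 ok]
  14: obs=y cand={1,4} pick 4 [2->4 ok]
  15: obs=z cand={2,3,5} pick 3 [4->3 ok]
  16: obs=x cand={0} pick 0 [3->0 ok]
  17: obs=z cand={2,3,5} pick 5 [0->5 ok]
  18: obs=z cand={2,3,5} pick 2 [5->2 ok]
  19: obs=y cand={1,4} pick 4 [2->4 ok]
  20: obs=z cand={2,3,5} pick 3 [4->3 ok]
  21: obs=y cand={1,4} pick 4 [3->4 ok]
  22: obs=z cand={2,3,5} pick 2 [4->2 ok]
  23: obs=x cand={0} pick 0 [2->0 ok]
  24: obs=z cand={2,3,5} pick 5 [0->5 ok]
  25: obs=y cand={1,4} pick 4 [5->4 ok]
  26: obs=z cand={2,3,5} pick 2 [4->2 ok]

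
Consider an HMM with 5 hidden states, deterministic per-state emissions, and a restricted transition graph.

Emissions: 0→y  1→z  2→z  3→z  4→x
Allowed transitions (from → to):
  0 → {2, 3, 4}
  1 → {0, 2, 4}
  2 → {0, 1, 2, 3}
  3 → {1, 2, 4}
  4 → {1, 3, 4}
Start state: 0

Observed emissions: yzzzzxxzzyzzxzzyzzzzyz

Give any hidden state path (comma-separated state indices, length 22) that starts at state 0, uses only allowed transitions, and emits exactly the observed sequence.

  t0 'y' -> {0}, take 0 (start)
  t1 'z' -> {1,2,3}, take 2 (0->2 ok)
  t2 'z' -> {1,2,3}, take 3 (2->3 ok)
  t3 'z' -> {1,2,3}, take 2 (3->2 ok)
  t4 'z' -> {1,2,3}, take 3 (2->3 ok)
  t5 'x' -> {4}, take 4 (3->4 ok)
  t6 'x' -> {4}, take 4 (4->4 ok)
  t7 'z' -> {1,2,3}, take 3 (4->3 ok)
  t8 'z' -> {1,2,3}, take 2 (3->2 ok)
  t9 'y' -> {0}, take 0 (2->0 ok)
  t10 'z' -> {1,2,3}, take 2 (0->2 ok)
  t11 'z' -> {1,2,3}, take 3 (2->3 ok)
  t12 'x' -> {4}, take 4 (3->4 ok)
  t13 'z' -> {1,2,3}, take 3 (4->3 ok)
  t14 'z' -> {1,2,3}, take 1 (3->1 ok)
  t15 'y' -> {0}, take 0 (1->0 ok)
  t16 'z' -> {1,2,3}, take 2 (0->2 ok)
  t17 'z' -> {1,2,3}, take 2 (2->2 ok)
  t18 'z' -> {1,2,3}, take 2 (2->2 ok)
  t19 'z' -> {1,2,3}, take 1 (2->1 ok)
  t20 'y' -> {0}, take 0 (1->0 ok)
  t21 'z' -> {1,2,3}, take 3 (0->3 ok)

0,2,3,2,3,4,4,3,2,0,2,3,4,3,1,0,2,2,2,1,0,3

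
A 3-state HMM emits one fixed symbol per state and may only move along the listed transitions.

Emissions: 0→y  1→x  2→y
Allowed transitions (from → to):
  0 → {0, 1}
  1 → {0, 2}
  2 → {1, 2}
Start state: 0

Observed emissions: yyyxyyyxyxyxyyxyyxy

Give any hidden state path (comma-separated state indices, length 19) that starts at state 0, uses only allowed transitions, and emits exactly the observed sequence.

  [0] y  {0,2}  => 0  start
  [1] y  {0,2}  => 0  0->0 ok
  [2] y  {0,2}  => 0  0->0 ok
  [3] x  {1}  => 1  0->1 ok
  [4] y  {0,2}  => 0  1->0 ok
  [5] y  {0,2}  => 0  0->0 ok
  [6] y  {0,2}  => 0  0->0 ok
  [7] x  {1}  => 1  0->1 ok
  [8] y  {0,2}  => 2  1->2 ok
  [9] x  {1}  => 1  2->1 ok
  [10] y  {0,2}  => 2  1->2 ok
  [11] x  {1}  => 1  2->1 ok
  [12] y  {0,2}  => 2  1->2 ok
  [13] y  {0,2}  => 2  2->2 ok
  [14] x  {1}  => 1  2->1 ok
  [15] y  {0,2}  => 0  1->0 ok
  [16] y  {0,2}  => 0  0->0 ok
  [17] x  {1}  => 1  0->1 ok
  [18] y  {0,2}  => 2  1->2 ok

0,0,0,1,0,0,0,1,2,1,2,1,2,2,1,0,0,1,2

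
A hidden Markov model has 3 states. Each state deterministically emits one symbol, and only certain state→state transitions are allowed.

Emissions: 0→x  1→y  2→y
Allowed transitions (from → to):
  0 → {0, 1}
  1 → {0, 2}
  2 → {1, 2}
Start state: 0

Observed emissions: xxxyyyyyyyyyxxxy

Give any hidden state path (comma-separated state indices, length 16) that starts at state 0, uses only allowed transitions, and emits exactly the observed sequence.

0,0,0,1,2,2,2,2,2,2,2,1,0,0,0,1

  pos 0: x in {0}, choose 0; start
  pos 1: x in {0}, choose 0; 0->0 ok
  pos 2: x in {0}, choose 0; 0->0 ok
  pos 3: y in {1,2}, choose 1; 0->1 ok
  pos 4: y in {1,2}, choose 2; 1->2 ok
  pos 5: y in {1,2}, choose 2; 2->2 ok
  pos 6: y in {1,2}, choose 2; 2->2 ok
  pos 7: y in {1,2}, choose 2; 2->2 ok
  pos 8: y in {1,2}, choose 2; 2->2 ok
  pos 9: y in {1,2}, choose 2; 2->2 ok
  pos 10: y in {1,2}, choose 2; 2->2 ok
  pos 11: y in {1,2}, choose 1; 2->1 ok
  pos 12: x in {0}, choose 0; 1->0 ok
  pos 13: x in {0}, choose 0; 0->0 ok
  pos 14: x in {0}, choose 0; 0->0 ok
  pos 15: y in {1,2}, choose 1; 0->1 ok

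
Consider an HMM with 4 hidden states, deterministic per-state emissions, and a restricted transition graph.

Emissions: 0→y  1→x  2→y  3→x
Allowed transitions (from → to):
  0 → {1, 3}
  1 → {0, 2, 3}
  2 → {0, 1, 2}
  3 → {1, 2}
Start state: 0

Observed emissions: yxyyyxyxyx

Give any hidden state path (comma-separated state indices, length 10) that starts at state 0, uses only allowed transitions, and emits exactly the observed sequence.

0,1,2,2,0,3,2,1,2,1

  [0] y  {0,2}  => 0  start
  [1] x  {1,3}  => 1  0->1 ok
  [2] y  {0,2}  => 2  1->2 ok
  [3] y  {0,2}  => 2  2->2 ok
  [4] y  {0,2}  => 0  2->0 ok
  [5] x  {1,3}  => 3  0->3 ok
  [6] y  {0,2}  => 2  3->2 ok
  [7] x  {1,3}  => 1  2->1 ok
  [8] y  {0,2}  => 2  1->2 ok
  [9] x  {1,3}  => 1  2->1 ok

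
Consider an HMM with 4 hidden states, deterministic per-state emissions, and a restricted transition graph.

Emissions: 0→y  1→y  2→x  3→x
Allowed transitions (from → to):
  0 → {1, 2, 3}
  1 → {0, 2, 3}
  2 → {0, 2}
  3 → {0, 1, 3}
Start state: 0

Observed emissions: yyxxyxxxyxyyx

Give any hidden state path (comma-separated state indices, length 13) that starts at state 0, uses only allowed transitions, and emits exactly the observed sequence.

  [0] y  {0,1}  => 0  start
  [1] y  {0,1}  => 1  0->1 ok
  [2] x  {2,3}  => 2  1->2 ok
  [3] x  {2,3}  => 2  2->2 ok
  [4] y  {0,1}  => 0  2->0 ok
  [5] x  {2,3}  => 3  0->3 ok
  [6] x  {2,3}  => 3  3->3 ok
  [7] x  {2,3}  => 3  3->3 ok
  [8] y  {0,1}  => 1  3->1 ok
  [9] x  {2,3}  => 3  1->3 ok
  [10] y  {0,1}  => 0  3->0 ok
  [11] y  {0,1}  => 1  0->1 ok
  [12] x  {2,3}  => 3  1->3 ok

0,1,2,2,0,3,3,3,1,3,0,1,3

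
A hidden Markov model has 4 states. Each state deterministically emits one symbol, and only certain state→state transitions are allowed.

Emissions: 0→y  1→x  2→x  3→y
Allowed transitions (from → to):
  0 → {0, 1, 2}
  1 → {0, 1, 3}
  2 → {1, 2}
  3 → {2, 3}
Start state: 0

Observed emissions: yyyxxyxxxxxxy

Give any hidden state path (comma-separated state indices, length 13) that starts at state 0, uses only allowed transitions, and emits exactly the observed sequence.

0,0,0,2,1,3,2,2,2,2,2,1,0

  pos 0: y in {0,3}, choose 0; start
  pos 1: y in {0,3}, choose 0; 0->0 ok
  pos 2: y in {0,3}, choose 0; 0->0 ok
  pos 3: x in {1,2}, choose 2; 0->2 ok
  pos 4: x in {1,2}, choose 1; 2->1 ok
  pos 5: y in {0,3}, choose 3; 1->3 ok
  pos 6: x in {1,2}, choose 2; 3->2 ok
  pos 7: x in {1,2}, choose 2; 2->2 ok
  pos 8: x in {1,2}, choose 2; 2->2 ok
  pos 9: x in {1,2}, choose 2; 2->2 ok
  pos 10: x in {1,2}, choose 2; 2->2 ok
  pos 11: x in {1,2}, choose 1; 2->1 ok
  pos 12: y in {0,3}, choose 0; 1->0 ok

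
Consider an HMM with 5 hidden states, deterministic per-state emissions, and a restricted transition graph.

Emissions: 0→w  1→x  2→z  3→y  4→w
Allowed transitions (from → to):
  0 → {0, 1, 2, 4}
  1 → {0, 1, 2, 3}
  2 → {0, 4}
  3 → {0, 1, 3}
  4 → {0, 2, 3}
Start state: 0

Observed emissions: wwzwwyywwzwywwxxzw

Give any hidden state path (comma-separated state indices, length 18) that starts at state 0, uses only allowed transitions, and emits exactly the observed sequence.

  [0] w  {0,4}  => 0  start
  [1] w  {0,4}  => 4  0->4 ok
  [2] z  {2}  => 2  4->2 ok
  [3] w  {0,4}  => 0  2->0 ok
  [4] w  {0,4}  => 4  0->4 ok
  [5] y  {3}  => 3  4->3 ok
  [6] y  {3}  => 3  3->3 ok
  [7] w  {0,4}  => 0  3->0 ok
  [8] w  {0,4}  => 4  0->4 ok
  [9] z  {2}  => 2  4->2 ok
  [10] w  {0,4}  => 4  2->4 ok
  [11] y  {3}  => 3  4->3 ok
  [12] w  {0,4}  => 0  3->0 ok
  [13] w  {0,4}  => 0  0->0 ok
  [14] x  {1}  => 1  0->1 ok
  [15] x  {1}  => 1  1->1 ok
  [16] z  {2}  => 2  1->2 ok
  [17] w  {0,4}  => 4  2->4 ok

0,4,2,0,4,3,3,0,4,2,4,3,0,0,1,1,2,4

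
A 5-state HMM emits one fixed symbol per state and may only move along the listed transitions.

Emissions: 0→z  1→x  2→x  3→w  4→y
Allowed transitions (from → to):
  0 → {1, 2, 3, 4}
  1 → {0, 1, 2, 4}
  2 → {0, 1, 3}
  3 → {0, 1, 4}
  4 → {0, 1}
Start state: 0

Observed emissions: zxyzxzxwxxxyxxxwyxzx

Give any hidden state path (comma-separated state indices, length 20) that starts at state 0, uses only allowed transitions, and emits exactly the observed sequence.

  [0] z  {0}  => 0  start
  [1] x  {1,2}  => 1  0->1 ok
  [2] y  {4}  => 4  1->4 ok
  [3] z  {0}  => 0  4->0 ok
  [4] x  {1,2}  => 1  0->1 ok
  [5] z  {0}  => 0  1->0 ok
  [6] x  {1,2}  => 2  0->2 ok
  [7] w  {3}  => 3  2->3 ok
  [8] x  {1,2}  => 1  3->1 ok
  [9] x  {1,2}  => 1  1->1 ok
  [10] x  {1,2}  => 1  1->1 ok
  [11] y  {4}  => 4  1->4 ok
  [12] x  {1,2}  => 1  4->1 ok
  [13] x  {1,2}  => 1  1->1 ok
  [14] x  {1,2}  => 2  1->2 ok
  [15] w  {3}  => 3  2->3 ok
  [16] y  {4}  => 4  3->4 ok
  [17] x  {1,2}  => 1  4->1 ok
  [18] z  {0}  => 0  1->0 ok
  [19] x  {1,2}  => 2  0->2 ok

0,1,4,0,1,0,2,3,1,1,1,4,1,1,2,3,4,1,0,2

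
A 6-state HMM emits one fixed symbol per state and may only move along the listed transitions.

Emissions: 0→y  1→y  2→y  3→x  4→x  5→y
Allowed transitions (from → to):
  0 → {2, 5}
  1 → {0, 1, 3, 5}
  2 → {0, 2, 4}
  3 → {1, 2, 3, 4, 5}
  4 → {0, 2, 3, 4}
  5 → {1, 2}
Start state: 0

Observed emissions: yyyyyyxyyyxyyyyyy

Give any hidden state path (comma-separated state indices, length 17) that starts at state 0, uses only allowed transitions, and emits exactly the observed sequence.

0,5,2,0,5,2,4,0,5,2,4,2,0,5,1,5,2

  [0] y  {0,1,2,5}  => 0  start
  [1] y  {0,1,2,5}  => 5  0->5 ok
  [2] y  {0,1,2,5}  => 2  5->2 ok
  [3] y  {0,1,2,5}  => 0  2->0 ok
  [4] y  {0,1,2,5}  => 5  0->5 ok
  [5] y  {0,1,2,5}  => 2  5->2 ok
  [6] x  {3,4}  => 4  2->4 ok
  [7] y  {0,1,2,5}  => 0  4->0 ok
  [8] y  {0,1,2,5}  => 5  0->5 ok
  [9] y  {0,1,2,5}  => 2  5->2 ok
  [10] x  {3,4}  => 4  2->4 ok
  [11] y  {0,1,2,5}  => 2  4->2 ok
  [12] y  {0,1,2,5}  => 0  2->0 ok
  [13] y  {0,1,2,5}  => 5  0->5 ok
  [14] y  {0,1,2,5}  => 1  5->1 ok
  [15] y  {0,1,2,5}  => 5  1->5 ok
  [16] y  {0,1,2,5}  => 2  5->2 ok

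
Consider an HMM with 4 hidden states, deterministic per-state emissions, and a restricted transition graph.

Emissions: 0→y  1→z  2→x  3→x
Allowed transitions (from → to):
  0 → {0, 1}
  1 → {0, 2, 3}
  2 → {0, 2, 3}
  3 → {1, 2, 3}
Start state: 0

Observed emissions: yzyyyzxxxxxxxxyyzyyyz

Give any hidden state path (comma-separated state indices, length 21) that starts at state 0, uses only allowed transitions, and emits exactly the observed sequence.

0,1,0,0,0,1,3,2,3,2,3,2,3,2,0,0,1,0,0,0,1

  pos 0: y in {0}, choose 0; start
  pos 1: z in {1}, choose 1; 0->1 ok
  pos 2: y in {0}, choose 0; 1->0 ok
  pos 3: y in {0}, choose 0; 0->0 ok
  pos 4: y in {0}, choose 0; 0->0 ok
  pos 5: z in {1}, choose 1; 0->1 ok
  pos 6: x in {2,3}, choose 3; 1->3 ok
  pos 7: x in {2,3}, choose 2; 3->2 ok
  pos 8: x in {2,3}, choose 3; 2->3 ok
  pos 9: x in {2,3}, choose 2; 3->2 ok
  pos 10: x in {2,3}, choose 3; 2->3 ok
  pos 11: x in {2,3}, choose 2; 3->2 ok
  pos 12: x in {2,3}, choose 3; 2->3 ok
  pos 13: x in {2,3}, choose 2; 3->2 ok
  pos 14: y in {0}, choose 0; 2->0 ok
  pos 15: y in {0}, choose 0; 0->0 ok
  pos 16: z in {1}, choose 1; 0->1 ok
  pos 17: y in {0}, choose 0; 1->0 ok
  pos 18: y in {0}, choose 0; 0->0 ok
  pos 19: y in {0}, choose 0; 0->0 ok
  pos 20: z in {1}, choose 1; 0->1 ok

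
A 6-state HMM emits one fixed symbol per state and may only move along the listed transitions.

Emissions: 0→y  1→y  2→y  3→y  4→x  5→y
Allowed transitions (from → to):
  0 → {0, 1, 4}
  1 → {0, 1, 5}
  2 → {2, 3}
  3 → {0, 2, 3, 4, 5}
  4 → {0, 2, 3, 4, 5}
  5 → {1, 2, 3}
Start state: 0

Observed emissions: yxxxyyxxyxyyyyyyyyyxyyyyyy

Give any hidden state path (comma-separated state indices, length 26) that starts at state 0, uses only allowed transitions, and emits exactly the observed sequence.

0,4,4,4,0,0,4,4,0,4,2,3,2,2,3,0,0,1,0,4,2,3,2,2,3,2

  t0 'y' -> {0,1,2,3,5}, take 0 (start)
  t1 'x' -> {4}, take 4 (0->4 ok)
  t2 'x' -> {4}, take 4 (4->4 ok)
  t3 'x' -> {4}, take 4 (4->4 ok)
  t4 'y' -> {0,1,2,3,5}, take 0 (4->0 ok)
  t5 'y' -> {0,1,2,3,5}, take 0 (0->0 ok)
  t6 'x' -> {4}, take 4 (0->4 ok)
  t7 'x' -> {4}, take 4 (4->4 ok)
  t8 'y' -> {0,1,2,3,5}, take 0 (4->0 ok)
  t9 'x' -> {4}, take 4 (0->4 ok)
  t10 'y' -> {0,1,2,3,5}, take 2 (4->2 ok)
  t11 'y' -> {0,1,2,3,5}, take 3 (2->3 ok)
  t12 'y' -> {0,1,2,3,5}, take 2 (3->2 ok)
  t13 'y' -> {0,1,2,3,5}, take 2 (2->2 ok)
  t14 'y' -> {0,1,2,3,5}, take 3 (2->3 ok)
  t15 'y' -> {0,1,2,3,5}, take 0 (3->0 ok)
  t16 'y' -> {0,1,2,3,5}, take 0 (0->0 ok)
  t17 'y' -> {0,1,2,3,5}, take 1 (0->1 ok)
  t18 'y' -> {0,1,2,3,5}, take 0 (1->0 ok)
  t19 'x' -> {4}, take 4 (0->4 ok)
  t20 'y' -> {0,1,2,3,5}, take 2 (4->2 ok)
  t21 'y' -> {0,1,2,3,5}, take 3 (2->3 ok)
  t22 'y' -> {0,1,2,3,5}, take 2 (3->2 ok)
  t23 'y' -> {0,1,2,3,5}, take 2 (2->2 ok)
  t24 'y' -> {0,1,2,3,5}, take 3 (2->3 ok)
  t25 'y' -> {0,1,2,3,5}, take 2 (3->2 ok)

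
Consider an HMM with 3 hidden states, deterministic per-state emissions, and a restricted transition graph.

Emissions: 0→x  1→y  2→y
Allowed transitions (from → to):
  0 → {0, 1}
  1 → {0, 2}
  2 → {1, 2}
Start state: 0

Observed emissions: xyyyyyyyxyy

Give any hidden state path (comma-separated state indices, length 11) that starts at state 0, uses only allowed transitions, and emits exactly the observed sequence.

0,1,2,2,1,2,2,1,0,1,2

  [0] x  {0}  => 0  start
  [1] y  {1,2}  => 1  0->1 ok
  [2] y  {1,2}  => 2  1->2 ok
  [3] y  {1,2}  => 2  2->2 ok
  [4] y  {1,2}  => 1  2->1 ok
  [5] y  {1,2}  => 2  1->2 ok
  [6] y  {1,2}  => 2  2->2 ok
  [7] y  {1,2}  => 1  2->1 ok
  [8] x  {0}  => 0  1->0 ok
  [9] y  {1,2}  => 1  0->1 ok
  [10] y  {1,2}  => 2  1->2 ok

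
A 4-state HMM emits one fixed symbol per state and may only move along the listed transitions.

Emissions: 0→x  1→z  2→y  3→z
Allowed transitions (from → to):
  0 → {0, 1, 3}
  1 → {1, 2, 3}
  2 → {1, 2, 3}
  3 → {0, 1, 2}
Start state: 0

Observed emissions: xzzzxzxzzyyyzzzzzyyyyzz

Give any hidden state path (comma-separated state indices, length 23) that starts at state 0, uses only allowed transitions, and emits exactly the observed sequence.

0,1,1,3,0,3,0,1,3,2,2,2,1,3,1,3,1,2,2,2,2,1,3

  t0 'x' -> {0}, take 0 (start)
  t1 'z' -> {1,3}, take 1 (0->1 ok)
  t2 'z' -> {1,3}, take 1 (1->1 ok)
  t3 'z' -> {1,3}, take 3 (1->3 ok)
  t4 'x' -> {0}, take 0 (3->0 ok)
  t5 'z' -> {1,3}, take 3 (0->3 ok)
  t6 'x' -> {0}, take 0 (3->0 ok)
  t7 'z' -> {1,3}, take 1 (0->1 ok)
  t8 'z' -> {1,3}, take 3 (1->3 ok)
  t9 'y' -> {2}, take 2 (3->2 ok)
  t10 'y' -> {2}, take 2 (2->2 ok)
  t11 'y' -> {2}, take 2 (2->2 ok)
  t12 'z' -> {1,3}, take 1 (2->1 ok)
  t13 'z' -> {1,3}, take 3 (1->3 ok)
  t14 'z' -> {1,3}, take 1 (3->1 ok)
  t15 'z' -> {1,3}, take 3 (1->3 ok)
  t16 'z' -> {1,3}, take 1 (3->1 ok)
  t17 'y' -> {2}, take 2 (1->2 ok)
  t18 'y' -> {2}, take 2 (2->2 ok)
  t19 'y' -> {2}, take 2 (2->2 ok)
  t20 'y' -> {2}, take 2 (2->2 ok)
  t21 'z' -> {1,3}, take 1 (2->1 ok)
  t22 'z' -> {1,3}, take 3 (1->3 ok)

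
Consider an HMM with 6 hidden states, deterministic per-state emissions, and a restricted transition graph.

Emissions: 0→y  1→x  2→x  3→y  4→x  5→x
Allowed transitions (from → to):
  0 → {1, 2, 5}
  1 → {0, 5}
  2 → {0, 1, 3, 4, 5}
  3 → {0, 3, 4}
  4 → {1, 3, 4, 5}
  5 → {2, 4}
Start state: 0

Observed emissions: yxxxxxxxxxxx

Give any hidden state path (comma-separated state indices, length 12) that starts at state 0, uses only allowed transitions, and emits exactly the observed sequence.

  t0 'y' -> {0,3}, take 0 (start)
  t1 'x' -> {1,2,4,5}, take 1 (0->1 ok)
  t2 'x' -> {1,2,4,5}, take 5 (1->5 ok)
  t3 'x' -> {1,2,4,5}, take 4 (5->4 ok)
  t4 'x' -> {1,2,4,5}, take 5 (4->5 ok)
  t5 'x' -> {1,2,4,5}, take 2 (5->2 ok)
  t6 'x' -> {1,2,4,5}, take 1 (2->1 ok)
  t7 'x' -> {1,2,4,5}, take 5 (1->5 ok)
  t8 'x' -> {1,2,4,5}, take 4 (5->4 ok)
  t9 'x' -> {1,2,4,5}, take 5 (4->5 ok)
  t10 'x' -> {1,2,4,5}, take 2 (5->2 ok)
  t11 'x' -> {1,2,4,5}, take 4 (2->4 ok)

0,1,5,4,5,2,1,5,4,5,2,4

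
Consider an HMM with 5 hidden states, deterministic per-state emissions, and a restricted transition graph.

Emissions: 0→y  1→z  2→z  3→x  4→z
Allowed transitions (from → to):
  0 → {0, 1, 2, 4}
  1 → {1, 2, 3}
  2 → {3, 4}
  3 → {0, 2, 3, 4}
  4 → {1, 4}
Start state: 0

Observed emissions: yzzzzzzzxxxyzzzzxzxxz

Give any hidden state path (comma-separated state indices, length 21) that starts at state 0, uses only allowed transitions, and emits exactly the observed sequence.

0,4,4,4,4,4,4,1,3,3,3,0,4,4,1,1,3,2,3,3,2

  [0] y  {0}  => 0  start
  [1] z  {1,2,4}  => 4  0->4 ok
  [2] z  {1,2,4}  => 4  4->4 ok
  [3] z  {1,2,4}  => 4  4->4 ok
  [4] z  {1,2,4}  => 4  4->4 ok
  [5] z  {1,2,4}  => 4  4->4 ok
  [6] z  {1,2,4}  => 4  4->4 ok
  [7] z  {1,2,4}  => 1  4->1 ok
  [8] x  {3}  => 3  1->3 ok
  [9] x  {3}  => 3  3->3 ok
  [10] x  {3}  => 3  3->3 ok
  [11] y  {0}  => 0  3->0 ok
  [12] z  {1,2,4}  => 4  0->4 ok
  [13] z  {1,2,4}  => 4  4->4 ok
  [14] z  {1,2,4}  => 1  4->1 ok
  [15] z  {1,2,4}  => 1  1->1 ok
  [16] x  {3}  => 3  1->3 ok
  [17] z  {1,2,4}  => 2  3->2 ok
  [18] x  {3}  => 3  2->3 ok
  [19] x  {3}  => 3  3->3 ok
  [20] z  {1,2,4}  => 2  3->2 ok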